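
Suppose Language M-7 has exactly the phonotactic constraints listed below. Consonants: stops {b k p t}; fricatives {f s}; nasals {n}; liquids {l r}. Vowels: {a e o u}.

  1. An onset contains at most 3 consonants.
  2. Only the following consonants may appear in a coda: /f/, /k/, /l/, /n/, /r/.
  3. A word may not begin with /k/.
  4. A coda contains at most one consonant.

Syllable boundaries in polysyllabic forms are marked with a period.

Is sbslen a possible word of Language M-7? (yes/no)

no

sbslen — violates constraint 1: syllable 1 onset /sbsl/ has 4 consonants (> 3) → illicit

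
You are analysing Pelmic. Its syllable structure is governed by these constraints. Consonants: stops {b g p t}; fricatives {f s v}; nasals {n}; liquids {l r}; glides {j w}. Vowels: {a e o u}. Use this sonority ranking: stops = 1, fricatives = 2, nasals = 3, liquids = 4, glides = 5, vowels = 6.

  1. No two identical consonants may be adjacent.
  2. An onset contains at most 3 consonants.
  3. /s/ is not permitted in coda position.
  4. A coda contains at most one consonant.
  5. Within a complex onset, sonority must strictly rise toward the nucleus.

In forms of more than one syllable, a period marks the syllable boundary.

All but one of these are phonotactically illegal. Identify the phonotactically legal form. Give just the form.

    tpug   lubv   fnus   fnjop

tpug — violates constraint 5: syllable 1 onset /tp/: /t/ (stop, 1) → /p/ (stop, 1) does not rise → phonotactically illegal
lubv — violates constraint 4: syllable 1 coda /bv/ has 2 consonants (> 1) → phonotactically illegal
fnus — violates constraint 3: syllable 1 coda contains /s/ → phonotactically illegal
fnjop — σ1 onset /fnj/ (2→3→5 rises), coda /p/ ok → phonotactically legal

fnjop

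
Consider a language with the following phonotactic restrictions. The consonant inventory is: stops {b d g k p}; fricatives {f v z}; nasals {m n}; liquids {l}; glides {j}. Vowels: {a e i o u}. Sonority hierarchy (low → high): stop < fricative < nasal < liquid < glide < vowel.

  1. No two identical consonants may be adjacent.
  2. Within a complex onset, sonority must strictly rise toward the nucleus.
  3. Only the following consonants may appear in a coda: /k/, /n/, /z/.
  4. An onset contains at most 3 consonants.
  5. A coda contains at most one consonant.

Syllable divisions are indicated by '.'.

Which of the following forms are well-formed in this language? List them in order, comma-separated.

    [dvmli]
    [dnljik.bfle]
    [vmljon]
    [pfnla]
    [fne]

[dvmli] — violates constraint 4: syllable 1 onset /dvml/ has 4 consonants (> 3) → ill-formed
[dnljik.bfle] — violates constraint 4: syllable 1 onset /dnlj/ has 4 consonants (> 3) → ill-formed
[vmljon] — violates constraint 4: syllable 1 onset /vmlj/ has 4 consonants (> 3) → ill-formed
[pfnla] — violates constraint 4: syllable 1 onset /pfnl/ has 4 consonants (> 3) → ill-formed
[fne] — σ1 onset /fn/ (2→3 rises), coda /∅/ ok → well-formed

[fne]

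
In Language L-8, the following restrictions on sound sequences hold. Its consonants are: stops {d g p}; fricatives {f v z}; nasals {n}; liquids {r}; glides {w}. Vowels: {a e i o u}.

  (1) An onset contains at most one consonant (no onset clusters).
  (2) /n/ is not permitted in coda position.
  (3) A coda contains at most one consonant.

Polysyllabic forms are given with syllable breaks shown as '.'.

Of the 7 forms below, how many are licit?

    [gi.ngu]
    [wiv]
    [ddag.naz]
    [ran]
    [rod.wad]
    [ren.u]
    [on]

[gi.ngu] — violates constraint 1: syllable 2 onset /ng/ has 2 consonants (> 1) → illicit
[wiv] — σ1 onset /w/, coda /v/ ok → licit
[ddag.naz] — violates constraint 1: syllable 1 onset /dd/ has 2 consonants (> 1) → illicit
[ran] — violates constraint 2: syllable 1 coda contains /n/ → illicit
[rod.wad] — σ1 onset /r/, coda /d/ ok; σ2 onset /w/, coda /d/ ok → licit
[ren.u] — violates constraint 2: syllable 1 coda contains /n/ → illicit
[on] — violates constraint 2: syllable 1 coda contains /n/ → illicit
Licit: [wiv], [rod.wad] → 2.

2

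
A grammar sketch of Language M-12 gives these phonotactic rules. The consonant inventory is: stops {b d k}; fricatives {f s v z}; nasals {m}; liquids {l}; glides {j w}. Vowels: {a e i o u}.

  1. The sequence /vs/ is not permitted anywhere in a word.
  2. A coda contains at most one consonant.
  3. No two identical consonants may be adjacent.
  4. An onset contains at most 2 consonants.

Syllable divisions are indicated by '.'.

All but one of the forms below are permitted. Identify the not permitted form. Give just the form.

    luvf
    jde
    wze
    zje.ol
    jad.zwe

luvf — violates constraint 2: syllable 1 coda /vf/ has 2 consonants (> 1) → not permitted
jde — σ1 onset /jd/ (2C), coda /∅/ ok → permitted
wze — σ1 onset /wz/ (2C), coda /∅/ ok → permitted
zje.ol — σ1 onset /zj/ (2C), coda /∅/ ok; σ2 onset /∅/, coda /l/ ok → permitted
jad.zwe — σ1 onset /j/, coda /d/ ok; σ2 onset /zw/ (2C), coda /∅/ ok → permitted

luvf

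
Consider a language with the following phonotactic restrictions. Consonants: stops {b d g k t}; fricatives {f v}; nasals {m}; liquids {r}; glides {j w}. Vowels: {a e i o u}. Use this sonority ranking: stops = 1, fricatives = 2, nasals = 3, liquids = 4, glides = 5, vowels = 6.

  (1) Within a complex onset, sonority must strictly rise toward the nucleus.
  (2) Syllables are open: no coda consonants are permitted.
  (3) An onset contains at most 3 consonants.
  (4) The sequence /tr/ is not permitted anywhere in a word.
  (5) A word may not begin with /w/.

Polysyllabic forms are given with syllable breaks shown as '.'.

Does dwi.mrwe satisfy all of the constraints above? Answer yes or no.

dwi.mrwe — σ1 onset /dw/ (1→5 rises), coda /∅/ ok; σ2 onset /mrw/ (3→4→5 rises), coda /∅/ ok → permitted

yes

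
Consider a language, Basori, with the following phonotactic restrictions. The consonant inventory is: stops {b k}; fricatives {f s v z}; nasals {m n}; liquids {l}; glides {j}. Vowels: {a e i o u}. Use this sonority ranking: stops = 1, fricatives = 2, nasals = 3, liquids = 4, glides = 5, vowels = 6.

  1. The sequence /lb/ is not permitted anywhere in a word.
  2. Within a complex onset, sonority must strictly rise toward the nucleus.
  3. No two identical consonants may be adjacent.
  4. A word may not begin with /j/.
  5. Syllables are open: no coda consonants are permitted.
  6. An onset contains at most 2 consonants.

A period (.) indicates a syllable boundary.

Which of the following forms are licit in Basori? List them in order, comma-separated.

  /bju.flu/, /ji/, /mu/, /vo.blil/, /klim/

/bju.flu/, /mu/

/bju.flu/ — σ1 onset /bj/ (1→5 rises), coda /∅/ ok; σ2 onset /fl/ (2→4 rises), coda /∅/ ok → licit
/ji/ — violates constraint 4: word begins with /j/ → illicit
/mu/ — σ1 onset /m/, coda /∅/ ok → licit
/vo.blil/ — violates constraint 5: syllable 2 coda /l/ has 1 consonant (> 0) → illicit
/klim/ — violates constraint 5: syllable 1 coda /m/ has 1 consonant (> 0) → illicit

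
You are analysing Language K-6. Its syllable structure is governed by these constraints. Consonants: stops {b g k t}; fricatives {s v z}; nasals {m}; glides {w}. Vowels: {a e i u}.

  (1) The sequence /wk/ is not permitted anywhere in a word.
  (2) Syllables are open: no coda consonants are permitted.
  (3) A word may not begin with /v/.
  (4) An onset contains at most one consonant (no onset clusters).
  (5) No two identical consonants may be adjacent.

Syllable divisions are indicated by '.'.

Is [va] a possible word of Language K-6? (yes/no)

[va] — violates constraint 3: word begins with /v/ → phonotactically illegal

no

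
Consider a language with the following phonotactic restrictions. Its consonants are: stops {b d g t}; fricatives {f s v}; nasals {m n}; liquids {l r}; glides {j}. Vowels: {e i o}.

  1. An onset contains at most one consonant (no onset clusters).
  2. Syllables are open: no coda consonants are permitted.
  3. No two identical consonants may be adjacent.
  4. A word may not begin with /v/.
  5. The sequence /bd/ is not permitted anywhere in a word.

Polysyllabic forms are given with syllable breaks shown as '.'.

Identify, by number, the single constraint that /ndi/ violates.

1

/ndi/: syllable 1 onset /nd/ has 2 consonants (> 1).
This is a violation of constraint 1: "An onset contains at most one consonant (no onset clusters)."
The remaining constraints (2, 3, 4, 5) are satisfied.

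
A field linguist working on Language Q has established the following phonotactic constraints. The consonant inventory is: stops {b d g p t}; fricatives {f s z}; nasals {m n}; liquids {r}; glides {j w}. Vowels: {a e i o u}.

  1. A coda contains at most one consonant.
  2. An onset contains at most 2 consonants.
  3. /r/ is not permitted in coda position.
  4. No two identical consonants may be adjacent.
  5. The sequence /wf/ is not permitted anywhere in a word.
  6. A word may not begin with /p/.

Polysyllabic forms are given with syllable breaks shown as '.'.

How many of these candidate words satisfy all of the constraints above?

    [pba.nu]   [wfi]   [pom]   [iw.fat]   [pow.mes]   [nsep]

[pba.nu] — violates constraint 6: word begins with /p/ → illicit
[wfi] — violates constraint 5: contains banned sequence /wf/ → illicit
[pom] — violates constraint 6: word begins with /p/ → illicit
[iw.fat] — violates constraint 5: contains banned sequence /wf/ → illicit
[pow.mes] — violates constraint 6: word begins with /p/ → illicit
[nsep] — σ1 onset /ns/ (2C), coda /p/ ok → licit
Licit: [nsep] → 1.

1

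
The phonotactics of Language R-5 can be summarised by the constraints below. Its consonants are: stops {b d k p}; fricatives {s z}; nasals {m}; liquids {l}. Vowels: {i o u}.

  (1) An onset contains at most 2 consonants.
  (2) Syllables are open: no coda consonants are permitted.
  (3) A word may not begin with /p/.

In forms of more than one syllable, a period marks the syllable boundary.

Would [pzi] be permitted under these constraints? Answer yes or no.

no

[pzi] — violates constraint 3: word begins with /p/ → not permitted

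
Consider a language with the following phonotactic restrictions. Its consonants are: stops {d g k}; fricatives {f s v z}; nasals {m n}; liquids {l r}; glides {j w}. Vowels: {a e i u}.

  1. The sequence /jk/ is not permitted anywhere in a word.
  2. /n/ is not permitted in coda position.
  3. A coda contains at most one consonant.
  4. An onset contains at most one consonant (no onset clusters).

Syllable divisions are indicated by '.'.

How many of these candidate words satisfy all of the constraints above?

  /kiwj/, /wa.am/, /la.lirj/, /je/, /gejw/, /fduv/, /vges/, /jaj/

/kiwj/ — violates constraint 3: syllable 1 coda /wj/ has 2 consonants (> 1) → not permitted
/wa.am/ — σ1 onset /w/, coda /∅/ ok; σ2 onset /∅/, coda /m/ ok → permitted
/la.lirj/ — violates constraint 3: syllable 2 coda /rj/ has 2 consonants (> 1) → not permitted
/je/ — σ1 onset /j/, coda /∅/ ok → permitted
/gejw/ — violates constraint 3: syllable 1 coda /jw/ has 2 consonants (> 1) → not permitted
/fduv/ — violates constraint 4: syllable 1 onset /fd/ has 2 consonants (> 1) → not permitted
/vges/ — violates constraint 4: syllable 1 onset /vg/ has 2 consonants (> 1) → not permitted
/jaj/ — σ1 onset /j/, coda /j/ ok → permitted
Permitted: /wa.am/, /je/, /jaj/ → 3.

3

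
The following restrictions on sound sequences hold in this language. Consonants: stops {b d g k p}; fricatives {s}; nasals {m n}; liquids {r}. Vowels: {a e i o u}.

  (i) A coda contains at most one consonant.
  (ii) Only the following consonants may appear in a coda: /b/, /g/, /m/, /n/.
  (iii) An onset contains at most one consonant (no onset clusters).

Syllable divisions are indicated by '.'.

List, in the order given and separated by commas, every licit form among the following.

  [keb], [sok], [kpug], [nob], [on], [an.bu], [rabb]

[keb], [nob], [on], [an.bu]

[keb] — σ1 onset /k/, coda /b/ ok → licit
[sok] — violates constraint (ii): syllable 1 coda contains /k/, which is not a licensed coda consonant → illicit
[kpug] — violates constraint (iii): syllable 1 onset /kp/ has 2 consonants (> 1) → illicit
[nob] — σ1 onset /n/, coda /b/ ok → licit
[on] — σ1 onset /∅/, coda /n/ ok → licit
[an.bu] — σ1 onset /∅/, coda /n/ ok; σ2 onset /b/, coda /∅/ ok → licit
[rabb] — violates constraint (i): syllable 1 coda /bb/ has 2 consonants (> 1) → illicit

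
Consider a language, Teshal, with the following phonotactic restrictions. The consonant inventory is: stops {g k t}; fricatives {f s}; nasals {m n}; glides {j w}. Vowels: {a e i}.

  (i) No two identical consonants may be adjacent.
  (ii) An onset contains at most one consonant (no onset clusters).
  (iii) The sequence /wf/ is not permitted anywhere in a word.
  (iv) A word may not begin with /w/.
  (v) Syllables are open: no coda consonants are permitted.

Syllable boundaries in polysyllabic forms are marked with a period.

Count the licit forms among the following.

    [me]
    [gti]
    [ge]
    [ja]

[me] — σ1 onset /m/, coda /∅/ ok → licit
[gti] — violates constraint (ii): syllable 1 onset /gt/ has 2 consonants (> 1) → illicit
[ge] — σ1 onset /g/, coda /∅/ ok → licit
[ja] — σ1 onset /j/, coda /∅/ ok → licit
Licit: [me], [ge], [ja] → 3.

3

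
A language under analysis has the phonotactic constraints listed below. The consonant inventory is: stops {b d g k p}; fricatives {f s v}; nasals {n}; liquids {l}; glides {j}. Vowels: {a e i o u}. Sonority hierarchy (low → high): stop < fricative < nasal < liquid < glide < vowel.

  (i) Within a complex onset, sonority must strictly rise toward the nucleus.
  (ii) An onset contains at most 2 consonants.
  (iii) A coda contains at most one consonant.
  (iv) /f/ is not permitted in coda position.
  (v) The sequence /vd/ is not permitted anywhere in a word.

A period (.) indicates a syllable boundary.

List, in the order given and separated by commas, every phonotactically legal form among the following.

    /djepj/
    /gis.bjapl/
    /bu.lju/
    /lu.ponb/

/djepj/ — violates constraint (iii): syllable 1 coda /pj/ has 2 consonants (> 1) → phonotactically illegal
/gis.bjapl/ — violates constraint (iii): syllable 2 coda /pl/ has 2 consonants (> 1) → phonotactically illegal
/bu.lju/ — σ1 onset /b/, coda /∅/ ok; σ2 onset /lj/ (4→5 rises), coda /∅/ ok → phonotactically legal
/lu.ponb/ — violates constraint (iii): syllable 2 coda /nb/ has 2 consonants (> 1) → phonotactically illegal

/bu.lju/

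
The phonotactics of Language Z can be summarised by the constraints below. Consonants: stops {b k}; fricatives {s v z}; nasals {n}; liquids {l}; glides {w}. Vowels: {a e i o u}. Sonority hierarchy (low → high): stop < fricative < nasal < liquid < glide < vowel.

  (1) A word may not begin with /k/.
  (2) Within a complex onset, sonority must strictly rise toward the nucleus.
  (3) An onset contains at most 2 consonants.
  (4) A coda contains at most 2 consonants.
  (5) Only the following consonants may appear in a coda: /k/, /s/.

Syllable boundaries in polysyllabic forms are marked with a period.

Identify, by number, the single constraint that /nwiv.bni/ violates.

/nwiv.bni/: syllable 1 coda contains /v/, which is not a licensed coda consonant.
This is a violation of constraint 5: "Only the following consonants may appear in a coda: /k/, /s/."
The remaining constraints (1, 2, 3, 4) are satisfied.

5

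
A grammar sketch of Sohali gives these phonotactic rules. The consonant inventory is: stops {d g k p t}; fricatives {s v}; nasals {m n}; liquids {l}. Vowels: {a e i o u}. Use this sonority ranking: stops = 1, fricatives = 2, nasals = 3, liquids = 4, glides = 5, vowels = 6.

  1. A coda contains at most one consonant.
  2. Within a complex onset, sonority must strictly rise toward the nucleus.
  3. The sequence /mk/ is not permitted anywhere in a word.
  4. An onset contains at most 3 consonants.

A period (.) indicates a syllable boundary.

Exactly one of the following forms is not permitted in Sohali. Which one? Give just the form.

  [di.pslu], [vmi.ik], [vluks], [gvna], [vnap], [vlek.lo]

[vluks]

[di.pslu] — σ1 onset /d/, coda /∅/ ok; σ2 onset /psl/ (1→2→4 rises), coda /∅/ ok → permitted
[vmi.ik] — σ1 onset /vm/ (2→3 rises), coda /∅/ ok; σ2 onset /∅/, coda /k/ ok → permitted
[vluks] — violates constraint 1: syllable 1 coda /ks/ has 2 consonants (> 1) → not permitted
[gvna] — σ1 onset /gvn/ (1→2→3 rises), coda /∅/ ok → permitted
[vnap] — σ1 onset /vn/ (2→3 rises), coda /p/ ok → permitted
[vlek.lo] — σ1 onset /vl/ (2→4 rises), coda /k/ ok; σ2 onset /l/, coda /∅/ ok → permitted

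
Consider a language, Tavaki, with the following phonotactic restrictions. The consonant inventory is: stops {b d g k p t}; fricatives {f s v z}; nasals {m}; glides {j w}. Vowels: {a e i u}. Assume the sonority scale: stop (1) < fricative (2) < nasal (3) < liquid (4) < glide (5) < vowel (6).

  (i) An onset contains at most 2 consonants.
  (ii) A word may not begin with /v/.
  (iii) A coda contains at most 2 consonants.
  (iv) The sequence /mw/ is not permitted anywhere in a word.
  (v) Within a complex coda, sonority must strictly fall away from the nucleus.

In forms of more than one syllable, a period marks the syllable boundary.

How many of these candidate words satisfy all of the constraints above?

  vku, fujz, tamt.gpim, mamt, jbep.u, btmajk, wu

vku — violates constraint (ii): word begins with /v/ → not permitted
fujz — σ1 onset /f/, coda /jz/ (5→2 falls) ok → permitted
tamt.gpim — σ1 onset /t/, coda /mt/ (3→1 falls) ok; σ2 onset /gp/ (2C), coda /m/ ok → permitted
mamt — σ1 onset /m/, coda /mt/ (3→1 falls) ok → permitted
jbep.u — σ1 onset /jb/ (2C), coda /p/ ok; σ2 onset /∅/, coda /∅/ ok → permitted
btmajk — violates constraint (i): syllable 1 onset /btm/ has 3 consonants (> 2) → not permitted
wu — σ1 onset /w/, coda /∅/ ok → permitted
Permitted: fujz, tamt.gpim, mamt, jbep.u, wu → 5.

5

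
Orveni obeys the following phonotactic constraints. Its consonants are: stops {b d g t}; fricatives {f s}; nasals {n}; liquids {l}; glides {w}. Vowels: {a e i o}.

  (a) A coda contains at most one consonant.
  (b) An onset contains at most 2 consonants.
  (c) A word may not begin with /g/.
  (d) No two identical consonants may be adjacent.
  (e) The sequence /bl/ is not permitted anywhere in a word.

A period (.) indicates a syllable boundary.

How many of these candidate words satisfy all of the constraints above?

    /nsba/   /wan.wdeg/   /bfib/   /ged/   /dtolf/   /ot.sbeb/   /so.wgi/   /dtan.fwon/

/nsba/ — violates constraint (b): syllable 1 onset /nsb/ has 3 consonants (> 2) → phonotactically illegal
/wan.wdeg/ — σ1 onset /w/, coda /n/ ok; σ2 onset /wd/ (2C), coda /g/ ok → phonotactically legal
/bfib/ — σ1 onset /bf/ (2C), coda /b/ ok → phonotactically legal
/ged/ — violates constraint (c): word begins with /g/ → phonotactically illegal
/dtolf/ — violates constraint (a): syllable 1 coda /lf/ has 2 consonants (> 1) → phonotactically illegal
/ot.sbeb/ — σ1 onset /∅/, coda /t/ ok; σ2 onset /sb/ (2C), coda /b/ ok → phonotactically legal
/so.wgi/ — σ1 onset /s/, coda /∅/ ok; σ2 onset /wg/ (2C), coda /∅/ ok → phonotactically legal
/dtan.fwon/ — σ1 onset /dt/ (2C), coda /n/ ok; σ2 onset /fw/ (2C), coda /n/ ok → phonotactically legal
Phonotactically legal: /wan.wdeg/, /bfib/, /ot.sbeb/, /so.wgi/, /dtan.fwon/ → 5.

5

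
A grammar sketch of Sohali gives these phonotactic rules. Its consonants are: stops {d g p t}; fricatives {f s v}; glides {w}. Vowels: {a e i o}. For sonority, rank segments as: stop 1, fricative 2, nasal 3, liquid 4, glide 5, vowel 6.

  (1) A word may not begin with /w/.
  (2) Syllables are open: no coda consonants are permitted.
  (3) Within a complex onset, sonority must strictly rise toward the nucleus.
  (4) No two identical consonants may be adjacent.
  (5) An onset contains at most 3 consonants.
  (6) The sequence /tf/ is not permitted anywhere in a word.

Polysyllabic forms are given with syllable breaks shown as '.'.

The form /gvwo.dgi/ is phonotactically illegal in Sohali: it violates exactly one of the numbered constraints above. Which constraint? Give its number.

3

/gvwo.dgi/: syllable 2 onset /dg/: /d/ (stop, 1) → /g/ (stop, 1) does not rise.
This is a violation of constraint 3: "Within a complex onset, sonority must strictly rise toward the nucleus."
The remaining constraints (1, 2, 4, 5, 6) are satisfied.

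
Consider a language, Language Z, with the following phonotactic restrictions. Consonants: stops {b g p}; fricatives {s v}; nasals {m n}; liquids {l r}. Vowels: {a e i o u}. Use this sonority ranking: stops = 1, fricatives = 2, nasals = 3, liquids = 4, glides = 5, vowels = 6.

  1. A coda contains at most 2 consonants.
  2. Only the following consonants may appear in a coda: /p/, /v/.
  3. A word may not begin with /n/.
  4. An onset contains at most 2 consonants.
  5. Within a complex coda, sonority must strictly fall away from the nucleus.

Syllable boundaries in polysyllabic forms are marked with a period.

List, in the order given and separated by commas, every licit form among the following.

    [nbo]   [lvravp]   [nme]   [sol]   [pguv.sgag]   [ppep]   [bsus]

[ppep]

[nbo] — violates constraint 3: word begins with /n/ → illicit
[lvravp] — violates constraint 4: syllable 1 onset /lvr/ has 3 consonants (> 2) → illicit
[nme] — violates constraint 3: word begins with /n/ → illicit
[sol] — violates constraint 2: syllable 1 coda contains /l/, which is not a licensed coda consonant → illicit
[pguv.sgag] — violates constraint 2: syllable 2 coda contains /g/, which is not a licensed coda consonant → illicit
[ppep] — σ1 onset /pp/ (2C), coda /p/ ok → licit
[bsus] — violates constraint 2: syllable 1 coda contains /s/, which is not a licensed coda consonant → illicit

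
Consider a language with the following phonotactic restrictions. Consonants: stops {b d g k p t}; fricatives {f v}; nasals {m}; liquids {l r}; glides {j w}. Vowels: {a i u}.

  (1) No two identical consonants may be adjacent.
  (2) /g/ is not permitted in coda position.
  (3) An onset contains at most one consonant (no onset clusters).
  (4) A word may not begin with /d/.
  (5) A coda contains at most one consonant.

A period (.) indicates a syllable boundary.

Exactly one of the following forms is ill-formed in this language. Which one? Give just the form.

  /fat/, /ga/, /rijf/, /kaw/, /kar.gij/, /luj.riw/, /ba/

/fat/ — σ1 onset /f/, coda /t/ ok → well-formed
/ga/ — σ1 onset /g/, coda /∅/ ok → well-formed
/rijf/ — violates constraint 5: syllable 1 coda /jf/ has 2 consonants (> 1) → ill-formed
/kaw/ — σ1 onset /k/, coda /w/ ok → well-formed
/kar.gij/ — σ1 onset /k/, coda /r/ ok; σ2 onset /g/, coda /j/ ok → well-formed
/luj.riw/ — σ1 onset /l/, coda /j/ ok; σ2 onset /r/, coda /w/ ok → well-formed
/ba/ — σ1 onset /b/, coda /∅/ ok → well-formed

/rijf/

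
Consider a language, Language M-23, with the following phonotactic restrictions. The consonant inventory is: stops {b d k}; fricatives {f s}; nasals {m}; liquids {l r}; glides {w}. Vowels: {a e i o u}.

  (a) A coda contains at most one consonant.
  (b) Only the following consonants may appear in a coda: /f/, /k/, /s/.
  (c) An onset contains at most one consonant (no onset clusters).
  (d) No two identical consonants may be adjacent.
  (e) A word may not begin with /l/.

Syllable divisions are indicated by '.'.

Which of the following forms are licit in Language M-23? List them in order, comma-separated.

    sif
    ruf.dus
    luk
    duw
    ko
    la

sif, ruf.dus, ko

sif — σ1 onset /s/, coda /f/ ok → licit
ruf.dus — σ1 onset /r/, coda /f/ ok; σ2 onset /d/, coda /s/ ok → licit
luk — violates constraint (e): word begins with /l/ → illicit
duw — violates constraint (b): syllable 1 coda contains /w/, which is not a licensed coda consonant → illicit
ko — σ1 onset /k/, coda /∅/ ok → licit
la — violates constraint (e): word begins with /l/ → illicit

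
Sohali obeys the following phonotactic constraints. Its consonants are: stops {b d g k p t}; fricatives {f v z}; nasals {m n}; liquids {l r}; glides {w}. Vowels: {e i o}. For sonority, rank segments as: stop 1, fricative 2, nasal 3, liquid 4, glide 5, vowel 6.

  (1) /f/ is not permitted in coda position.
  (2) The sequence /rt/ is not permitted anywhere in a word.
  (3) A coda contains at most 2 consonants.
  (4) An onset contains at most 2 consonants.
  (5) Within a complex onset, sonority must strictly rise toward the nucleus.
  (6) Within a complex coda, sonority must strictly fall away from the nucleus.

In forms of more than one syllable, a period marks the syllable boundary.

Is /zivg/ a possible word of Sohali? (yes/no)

/zivg/ — σ1 onset /z/, coda /vg/ (2→1 falls) ok → phonotactically legal

yes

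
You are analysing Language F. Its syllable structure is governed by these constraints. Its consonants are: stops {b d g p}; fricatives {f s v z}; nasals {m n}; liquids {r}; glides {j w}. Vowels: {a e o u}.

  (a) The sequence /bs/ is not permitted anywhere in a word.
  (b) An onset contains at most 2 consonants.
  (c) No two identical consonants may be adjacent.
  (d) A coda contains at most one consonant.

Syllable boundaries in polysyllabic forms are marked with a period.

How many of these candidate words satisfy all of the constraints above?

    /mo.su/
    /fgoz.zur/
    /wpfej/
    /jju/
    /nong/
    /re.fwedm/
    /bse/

1

/mo.su/ — σ1 onset /m/, coda /∅/ ok; σ2 onset /s/, coda /∅/ ok → phonotactically legal
/fgoz.zur/ — violates constraint (c): adjacent identical consonants /zz/ → phonotactically illegal
/wpfej/ — violates constraint (b): syllable 1 onset /wpf/ has 3 consonants (> 2) → phonotactically illegal
/jju/ — violates constraint (c): adjacent identical consonants /jj/ → phonotactically illegal
/nong/ — violates constraint (d): syllable 1 coda /ng/ has 2 consonants (> 1) → phonotactically illegal
/re.fwedm/ — violates constraint (d): syllable 2 coda /dm/ has 2 consonants (> 1) → phonotactically illegal
/bse/ — violates constraint (a): contains banned sequence /bs/ → phonotactically illegal
Phonotactically legal: /mo.su/ → 1.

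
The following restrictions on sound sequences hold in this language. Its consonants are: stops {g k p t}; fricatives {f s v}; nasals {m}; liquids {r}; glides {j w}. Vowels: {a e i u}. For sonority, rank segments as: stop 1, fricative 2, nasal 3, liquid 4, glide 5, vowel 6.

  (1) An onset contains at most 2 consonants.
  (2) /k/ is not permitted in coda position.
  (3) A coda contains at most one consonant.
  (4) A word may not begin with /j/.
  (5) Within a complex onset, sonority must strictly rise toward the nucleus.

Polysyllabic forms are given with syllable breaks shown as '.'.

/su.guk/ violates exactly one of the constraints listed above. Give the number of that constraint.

/su.guk/: syllable 2 coda contains /k/.
This is a violation of constraint 2: "/k/ is not permitted in coda position."
The remaining constraints (1, 3, 4, 5) are satisfied.

2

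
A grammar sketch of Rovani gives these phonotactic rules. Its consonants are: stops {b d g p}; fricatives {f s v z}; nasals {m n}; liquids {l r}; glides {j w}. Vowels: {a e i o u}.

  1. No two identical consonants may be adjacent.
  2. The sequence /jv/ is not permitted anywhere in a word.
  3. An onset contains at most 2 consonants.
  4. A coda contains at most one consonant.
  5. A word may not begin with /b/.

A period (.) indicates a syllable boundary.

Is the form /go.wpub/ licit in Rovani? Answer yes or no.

yes

/go.wpub/ — σ1 onset /g/, coda /∅/ ok; σ2 onset /wp/ (2C), coda /b/ ok → licit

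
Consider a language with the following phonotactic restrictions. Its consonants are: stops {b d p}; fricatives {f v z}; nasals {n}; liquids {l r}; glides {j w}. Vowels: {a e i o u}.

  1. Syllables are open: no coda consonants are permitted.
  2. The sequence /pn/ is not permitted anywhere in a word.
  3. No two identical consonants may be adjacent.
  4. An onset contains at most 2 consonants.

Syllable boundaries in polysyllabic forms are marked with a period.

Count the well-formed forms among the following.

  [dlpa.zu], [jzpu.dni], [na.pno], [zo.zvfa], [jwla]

0

[dlpa.zu] — violates constraint 4: syllable 1 onset /dlp/ has 3 consonants (> 2) → ill-formed
[jzpu.dni] — violates constraint 4: syllable 1 onset /jzp/ has 3 consonants (> 2) → ill-formed
[na.pno] — violates constraint 2: contains banned sequence /pn/ → ill-formed
[zo.zvfa] — violates constraint 4: syllable 2 onset /zvf/ has 3 consonants (> 2) → ill-formed
[jwla] — violates constraint 4: syllable 1 onset /jwl/ has 3 consonants (> 2) → ill-formed
No form is well-formed → 0.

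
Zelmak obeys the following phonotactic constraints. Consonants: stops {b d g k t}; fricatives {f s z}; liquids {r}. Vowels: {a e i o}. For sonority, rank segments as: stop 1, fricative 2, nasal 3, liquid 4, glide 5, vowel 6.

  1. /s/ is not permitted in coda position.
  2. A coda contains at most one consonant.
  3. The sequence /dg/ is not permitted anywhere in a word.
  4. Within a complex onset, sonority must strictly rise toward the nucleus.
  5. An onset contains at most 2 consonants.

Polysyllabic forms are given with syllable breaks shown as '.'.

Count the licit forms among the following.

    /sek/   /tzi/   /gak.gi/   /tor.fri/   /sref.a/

5

/sek/ — σ1 onset /s/, coda /k/ ok → licit
/tzi/ — σ1 onset /tz/ (1→2 rises), coda /∅/ ok → licit
/gak.gi/ — σ1 onset /g/, coda /k/ ok; σ2 onset /g/, coda /∅/ ok → licit
/tor.fri/ — σ1 onset /t/, coda /r/ ok; σ2 onset /fr/ (2→4 rises), coda /∅/ ok → licit
/sref.a/ — σ1 onset /sr/ (2→4 rises), coda /f/ ok; σ2 onset /∅/, coda /∅/ ok → licit
Licit: /sek/, /tzi/, /gak.gi/, /tor.fri/, /sref.a/ → 5.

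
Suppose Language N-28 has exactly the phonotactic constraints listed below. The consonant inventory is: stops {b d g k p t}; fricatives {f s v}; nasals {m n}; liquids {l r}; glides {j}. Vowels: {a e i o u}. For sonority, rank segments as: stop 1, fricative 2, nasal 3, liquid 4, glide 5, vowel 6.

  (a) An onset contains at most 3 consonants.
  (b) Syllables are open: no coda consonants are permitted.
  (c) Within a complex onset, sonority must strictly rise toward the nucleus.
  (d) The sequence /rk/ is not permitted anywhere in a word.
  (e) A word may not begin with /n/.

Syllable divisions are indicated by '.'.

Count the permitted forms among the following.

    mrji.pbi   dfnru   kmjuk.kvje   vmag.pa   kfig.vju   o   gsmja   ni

mrji.pbi — violates constraint (c): syllable 2 onset /pb/: /p/ (stop, 1) → /b/ (stop, 1) does not rise → not permitted
dfnru — violates constraint (a): syllable 1 onset /dfnr/ has 4 consonants (> 3) → not permitted
kmjuk.kvje — violates constraint (b): syllable 1 coda /k/ has 1 consonant (> 0) → not permitted
vmag.pa — violates constraint (b): syllable 1 coda /g/ has 1 consonant (> 0) → not permitted
kfig.vju — violates constraint (b): syllable 1 coda /g/ has 1 consonant (> 0) → not permitted
o — σ1 onset /∅/, coda /∅/ ok → permitted
gsmja — violates constraint (a): syllable 1 onset /gsmj/ has 4 consonants (> 3) → not permitted
ni — violates constraint (e): word begins with /n/ → not permitted
Permitted: o → 1.

1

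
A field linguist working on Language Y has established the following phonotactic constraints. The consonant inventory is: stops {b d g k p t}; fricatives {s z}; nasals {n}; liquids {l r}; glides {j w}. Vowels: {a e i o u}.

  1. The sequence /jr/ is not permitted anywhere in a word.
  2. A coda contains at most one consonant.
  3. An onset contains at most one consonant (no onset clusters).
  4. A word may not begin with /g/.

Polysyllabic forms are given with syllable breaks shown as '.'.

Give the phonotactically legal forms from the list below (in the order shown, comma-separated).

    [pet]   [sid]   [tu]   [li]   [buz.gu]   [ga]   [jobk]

[pet], [sid], [tu], [li], [buz.gu]

[pet] — σ1 onset /p/, coda /t/ ok → phonotactically legal
[sid] — σ1 onset /s/, coda /d/ ok → phonotactically legal
[tu] — σ1 onset /t/, coda /∅/ ok → phonotactically legal
[li] — σ1 onset /l/, coda /∅/ ok → phonotactically legal
[buz.gu] — σ1 onset /b/, coda /z/ ok; σ2 onset /g/, coda /∅/ ok → phonotactically legal
[ga] — violates constraint 4: word begins with /g/ → phonotactically illegal
[jobk] — violates constraint 2: syllable 1 coda /bk/ has 2 consonants (> 1) → phonotactically illegal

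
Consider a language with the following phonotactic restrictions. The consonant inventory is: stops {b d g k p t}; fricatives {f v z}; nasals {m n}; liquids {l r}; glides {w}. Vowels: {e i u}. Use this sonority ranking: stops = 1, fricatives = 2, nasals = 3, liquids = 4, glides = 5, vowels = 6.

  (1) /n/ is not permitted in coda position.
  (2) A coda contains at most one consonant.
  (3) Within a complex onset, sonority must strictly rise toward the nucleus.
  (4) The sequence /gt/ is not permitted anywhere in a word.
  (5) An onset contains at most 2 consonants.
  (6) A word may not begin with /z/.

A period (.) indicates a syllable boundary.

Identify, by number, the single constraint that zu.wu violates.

zu.wu: word begins with /z/.
This is a violation of constraint 6: "A word may not begin with /z/."
The remaining constraints (1, 2, 3, 4, 5) are satisfied.

6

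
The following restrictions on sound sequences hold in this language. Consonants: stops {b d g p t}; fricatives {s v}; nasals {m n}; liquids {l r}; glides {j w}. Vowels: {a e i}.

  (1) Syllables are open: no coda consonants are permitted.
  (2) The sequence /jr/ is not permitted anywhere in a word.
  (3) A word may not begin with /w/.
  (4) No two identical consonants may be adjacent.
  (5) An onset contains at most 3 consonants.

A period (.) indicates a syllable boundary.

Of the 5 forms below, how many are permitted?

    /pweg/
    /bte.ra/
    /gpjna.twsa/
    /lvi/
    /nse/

3

/pweg/ — violates constraint 1: syllable 1 coda /g/ has 1 consonant (> 0) → not permitted
/bte.ra/ — σ1 onset /bt/ (2C), coda /∅/ ok; σ2 onset /r/, coda /∅/ ok → permitted
/gpjna.twsa/ — violates constraint 5: syllable 1 onset /gpjn/ has 4 consonants (> 3) → not permitted
/lvi/ — σ1 onset /lv/ (2C), coda /∅/ ok → permitted
/nse/ — σ1 onset /ns/ (2C), coda /∅/ ok → permitted
Permitted: /bte.ra/, /lvi/, /nse/ → 3.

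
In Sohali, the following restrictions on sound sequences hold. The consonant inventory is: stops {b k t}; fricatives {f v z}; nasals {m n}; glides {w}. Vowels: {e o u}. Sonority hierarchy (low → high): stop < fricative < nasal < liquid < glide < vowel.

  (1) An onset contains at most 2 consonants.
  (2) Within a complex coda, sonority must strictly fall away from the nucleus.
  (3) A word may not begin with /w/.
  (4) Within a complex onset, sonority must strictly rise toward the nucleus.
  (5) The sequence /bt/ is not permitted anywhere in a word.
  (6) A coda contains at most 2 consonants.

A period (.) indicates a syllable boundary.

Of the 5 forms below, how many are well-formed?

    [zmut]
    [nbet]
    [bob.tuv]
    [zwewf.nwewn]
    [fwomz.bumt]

3

[zmut] — σ1 onset /zm/ (2→3 rises), coda /t/ ok → well-formed
[nbet] — violates constraint 4: syllable 1 onset /nb/: /n/ (nasal, 3) → /b/ (stop, 1) does not rise → ill-formed
[bob.tuv] — violates constraint 5: contains banned sequence /bt/ → ill-formed
[zwewf.nwewn] — σ1 onset /zw/ (2→5 rises), coda /wf/ (5→2 falls) ok; σ2 onset /nw/ (3→5 rises), coda /wn/ (5→3 falls) ok → well-formed
[fwomz.bumt] — σ1 onset /fw/ (2→5 rises), coda /mz/ (3→2 falls) ok; σ2 onset /b/, coda /mt/ (3→1 falls) ok → well-formed
Well-formed: [zmut], [zwewf.nwewn], [fwomz.bumt] → 3.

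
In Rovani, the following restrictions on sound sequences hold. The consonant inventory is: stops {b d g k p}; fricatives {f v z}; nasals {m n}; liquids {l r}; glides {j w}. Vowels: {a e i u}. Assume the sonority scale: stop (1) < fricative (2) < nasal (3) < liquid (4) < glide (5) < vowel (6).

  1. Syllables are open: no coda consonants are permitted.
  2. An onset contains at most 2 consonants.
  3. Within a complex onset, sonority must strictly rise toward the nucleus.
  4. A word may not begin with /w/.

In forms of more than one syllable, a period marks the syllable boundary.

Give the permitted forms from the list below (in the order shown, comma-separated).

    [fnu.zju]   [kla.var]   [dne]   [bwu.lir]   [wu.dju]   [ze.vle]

[fnu.zju] — σ1 onset /fn/ (2→3 rises), coda /∅/ ok; σ2 onset /zj/ (2→5 rises), coda /∅/ ok → permitted
[kla.var] — violates constraint 1: syllable 2 coda /r/ has 1 consonant (> 0) → not permitted
[dne] — σ1 onset /dn/ (1→3 rises), coda /∅/ ok → permitted
[bwu.lir] — violates constraint 1: syllable 2 coda /r/ has 1 consonant (> 0) → not permitted
[wu.dju] — violates constraint 4: word begins with /w/ → not permitted
[ze.vle] — σ1 onset /z/, coda /∅/ ok; σ2 onset /vl/ (2→4 rises), coda /∅/ ok → permitted

[fnu.zju], [dne], [ze.vle]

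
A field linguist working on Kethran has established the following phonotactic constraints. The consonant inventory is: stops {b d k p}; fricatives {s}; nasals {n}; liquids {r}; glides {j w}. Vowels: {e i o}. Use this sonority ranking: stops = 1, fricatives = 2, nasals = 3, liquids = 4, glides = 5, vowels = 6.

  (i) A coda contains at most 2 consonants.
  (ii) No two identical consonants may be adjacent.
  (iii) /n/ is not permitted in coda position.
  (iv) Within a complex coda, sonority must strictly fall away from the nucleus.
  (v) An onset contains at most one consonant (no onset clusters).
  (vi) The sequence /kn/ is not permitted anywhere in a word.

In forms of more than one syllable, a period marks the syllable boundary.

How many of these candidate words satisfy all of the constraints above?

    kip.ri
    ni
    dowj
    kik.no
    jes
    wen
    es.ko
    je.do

5

kip.ri — σ1 onset /k/, coda /p/ ok; σ2 onset /r/, coda /∅/ ok → permitted
ni — σ1 onset /n/, coda /∅/ ok → permitted
dowj — violates constraint (iv): syllable 1 coda /wj/: /w/ (glide, 5) → /j/ (glide, 5) does not fall → not permitted
kik.no — violates constraint (vi): contains banned sequence /kn/ → not permitted
jes — σ1 onset /j/, coda /s/ ok → permitted
wen — violates constraint (iii): syllable 1 coda contains /n/ → not permitted
es.ko — σ1 onset /∅/, coda /s/ ok; σ2 onset /k/, coda /∅/ ok → permitted
je.do — σ1 onset /j/, coda /∅/ ok; σ2 onset /d/, coda /∅/ ok → permitted
Permitted: kip.ri, ni, jes, es.ko, je.do → 5.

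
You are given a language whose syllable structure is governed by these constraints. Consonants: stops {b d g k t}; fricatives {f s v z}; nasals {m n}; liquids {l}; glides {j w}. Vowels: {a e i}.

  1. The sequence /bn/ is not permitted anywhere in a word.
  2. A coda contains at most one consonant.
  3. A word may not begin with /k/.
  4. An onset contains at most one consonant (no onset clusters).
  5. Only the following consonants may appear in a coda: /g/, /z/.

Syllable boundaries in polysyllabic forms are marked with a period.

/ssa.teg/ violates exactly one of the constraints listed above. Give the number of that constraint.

4

/ssa.teg/: syllable 1 onset /ss/ has 2 consonants (> 1).
This is a violation of constraint 4: "An onset contains at most one consonant (no onset clusters)."
The remaining constraints (1, 2, 3, 5) are satisfied.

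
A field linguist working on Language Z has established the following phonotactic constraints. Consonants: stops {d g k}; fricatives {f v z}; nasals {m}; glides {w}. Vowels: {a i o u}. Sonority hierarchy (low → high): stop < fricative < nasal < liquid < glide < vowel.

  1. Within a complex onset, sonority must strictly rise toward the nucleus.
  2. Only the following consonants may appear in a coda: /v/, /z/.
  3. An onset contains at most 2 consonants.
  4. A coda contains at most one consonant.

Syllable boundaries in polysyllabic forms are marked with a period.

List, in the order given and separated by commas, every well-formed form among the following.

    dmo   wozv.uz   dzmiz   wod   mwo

dmo, mwo

dmo — σ1 onset /dm/ (1→3 rises), coda /∅/ ok → well-formed
wozv.uz — violates constraint 4: syllable 1 coda /zv/ has 2 consonants (> 1) → ill-formed
dzmiz — violates constraint 3: syllable 1 onset /dzm/ has 3 consonants (> 2) → ill-formed
wod — violates constraint 2: syllable 1 coda contains /d/, which is not a licensed coda consonant → ill-formed
mwo — σ1 onset /mw/ (3→5 rises), coda /∅/ ok → well-formed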